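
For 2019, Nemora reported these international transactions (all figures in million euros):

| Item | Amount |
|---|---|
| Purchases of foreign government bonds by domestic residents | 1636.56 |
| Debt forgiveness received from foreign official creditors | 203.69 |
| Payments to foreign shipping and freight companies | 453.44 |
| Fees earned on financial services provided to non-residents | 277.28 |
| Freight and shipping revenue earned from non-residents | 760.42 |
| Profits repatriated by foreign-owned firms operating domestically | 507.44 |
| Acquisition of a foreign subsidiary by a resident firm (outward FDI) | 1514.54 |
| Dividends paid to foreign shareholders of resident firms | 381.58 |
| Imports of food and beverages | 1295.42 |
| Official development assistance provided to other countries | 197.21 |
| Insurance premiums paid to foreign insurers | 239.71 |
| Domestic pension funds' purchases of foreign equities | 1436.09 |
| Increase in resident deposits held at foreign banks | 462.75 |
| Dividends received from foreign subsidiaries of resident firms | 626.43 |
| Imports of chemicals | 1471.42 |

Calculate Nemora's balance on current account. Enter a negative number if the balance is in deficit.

Goods: -1471.42 - 1295.42 = -2766.84
Services: 277.28 - 453.44 - 239.71 + 760.42 = 344.55
Primary income: -381.58 - 507.44 + 626.43 = -262.59
Secondary income: -197.21
Current account = (-2766.84) + 344.55 + (-262.59) + (-197.21) = -2882.09
(Excluded from the current account — financial account: purchases of foreign government bonds by domestic residents 1636.56, acquisition of a foreign subsidiary by a resident firm (outward FDI) 1514.54, domestic pension funds' purchases of foreign equities 1436.09, increase in resident deposits held at foreign banks 462.75; capital account: debt forgiveness received from foreign official creditors 203.69.)

-2882.09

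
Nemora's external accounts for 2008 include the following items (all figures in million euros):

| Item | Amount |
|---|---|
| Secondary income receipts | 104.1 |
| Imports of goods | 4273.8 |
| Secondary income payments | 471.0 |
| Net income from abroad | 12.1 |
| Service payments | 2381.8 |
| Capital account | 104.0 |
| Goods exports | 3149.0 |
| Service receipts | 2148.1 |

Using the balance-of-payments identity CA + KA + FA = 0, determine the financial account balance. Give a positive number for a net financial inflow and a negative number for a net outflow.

Goods balance = 3149.0 - 4273.8 = -1124.8
Services balance = 2148.1 - 2381.8 = -233.7
Trade balance (goods + services) = -1124.8 + (-233.7) = -1358.5
Net primary income = 12.1
Net secondary income = 104.1 - 471.0 = -366.9
Current account = -1358.5 + 12.1 + (-366.9) = -1713.3
Financial account = -(-1713.3 + 104.0) = 1609.3

1609.3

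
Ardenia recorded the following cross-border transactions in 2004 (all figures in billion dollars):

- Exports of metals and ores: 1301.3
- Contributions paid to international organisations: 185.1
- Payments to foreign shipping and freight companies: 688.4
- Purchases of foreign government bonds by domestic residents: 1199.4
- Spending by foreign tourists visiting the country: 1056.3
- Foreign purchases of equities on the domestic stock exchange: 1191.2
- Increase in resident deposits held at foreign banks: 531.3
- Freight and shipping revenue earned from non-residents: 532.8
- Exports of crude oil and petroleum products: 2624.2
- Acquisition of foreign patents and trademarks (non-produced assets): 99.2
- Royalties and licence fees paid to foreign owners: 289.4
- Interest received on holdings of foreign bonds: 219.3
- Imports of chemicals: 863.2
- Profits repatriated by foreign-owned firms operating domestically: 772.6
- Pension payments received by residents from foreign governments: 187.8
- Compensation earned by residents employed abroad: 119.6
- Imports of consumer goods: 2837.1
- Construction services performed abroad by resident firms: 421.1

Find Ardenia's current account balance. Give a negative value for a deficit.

826.6

Goods: -863.2 + 1301.3 - 2837.1 + 2624.2 = 225.2
Services: -289.4 - 688.4 + 532.8 + 1056.3 + 421.1 = 1032.4
Primary income: -772.6 + 219.3 + 119.6 = -433.7
Secondary income: -185.1 + 187.8 = 2.7
Current account = 225.2 + 1032.4 + (-433.7) + 2.7 = 826.6
(Excluded from the current account — financial account: purchases of foreign government bonds by domestic residents 1199.4, foreign purchases of equities on the domestic stock exchange 1191.2, increase in resident deposits held at foreign banks 531.3; capital account: acquisition of foreign patents and trademarks (non-produced assets) 99.2.)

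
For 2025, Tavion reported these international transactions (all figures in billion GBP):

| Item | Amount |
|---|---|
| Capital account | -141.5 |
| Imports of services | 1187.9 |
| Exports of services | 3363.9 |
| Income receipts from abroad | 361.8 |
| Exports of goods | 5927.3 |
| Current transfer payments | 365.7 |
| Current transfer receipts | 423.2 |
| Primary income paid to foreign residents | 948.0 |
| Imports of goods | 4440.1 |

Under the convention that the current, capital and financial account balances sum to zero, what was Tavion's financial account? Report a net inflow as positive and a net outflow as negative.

-2993.0

Goods balance = 5927.3 - 4440.1 = 1487.2
Services balance = 3363.9 - 1187.9 = 2176.0
Trade balance (goods + services) = 1487.2 + 2176.0 = 3663.2
Net primary income = 361.8 - 948.0 = -586.2
Net secondary income = 423.2 - 365.7 = 57.5
Current account = 3663.2 + (-586.2) + 57.5 = 3134.5
Financial account = -(3134.5 + (-141.5)) = -2993.0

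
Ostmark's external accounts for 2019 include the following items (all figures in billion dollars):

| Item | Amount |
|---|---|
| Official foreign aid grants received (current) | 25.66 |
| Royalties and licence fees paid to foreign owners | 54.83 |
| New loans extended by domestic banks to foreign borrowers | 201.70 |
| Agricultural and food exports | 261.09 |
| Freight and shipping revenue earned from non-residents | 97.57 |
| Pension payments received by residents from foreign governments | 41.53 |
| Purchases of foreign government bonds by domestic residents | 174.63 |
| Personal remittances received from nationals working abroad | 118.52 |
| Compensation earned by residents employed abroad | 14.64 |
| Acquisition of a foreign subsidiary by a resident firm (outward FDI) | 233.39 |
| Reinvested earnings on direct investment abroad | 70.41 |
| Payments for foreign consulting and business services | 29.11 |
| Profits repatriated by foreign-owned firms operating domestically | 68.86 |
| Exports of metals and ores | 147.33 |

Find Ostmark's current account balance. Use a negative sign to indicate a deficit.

623.95

Goods: 147.33 + 261.09 = 408.42
Services: -29.11 - 54.83 + 97.57 = 13.63
Primary income: 14.64 - 68.86 + 70.41 = 16.19
Secondary income: 118.52 + 25.66 + 41.53 = 185.71
Current account = 408.42 + 13.63 + 16.19 + 185.71 = 623.95
(Excluded from the current account — financial account: new loans extended by domestic banks to foreign borrowers 201.70, purchases of foreign government bonds by domestic residents 174.63, acquisition of a foreign subsidiary by a resident firm (outward FDI) 233.39.)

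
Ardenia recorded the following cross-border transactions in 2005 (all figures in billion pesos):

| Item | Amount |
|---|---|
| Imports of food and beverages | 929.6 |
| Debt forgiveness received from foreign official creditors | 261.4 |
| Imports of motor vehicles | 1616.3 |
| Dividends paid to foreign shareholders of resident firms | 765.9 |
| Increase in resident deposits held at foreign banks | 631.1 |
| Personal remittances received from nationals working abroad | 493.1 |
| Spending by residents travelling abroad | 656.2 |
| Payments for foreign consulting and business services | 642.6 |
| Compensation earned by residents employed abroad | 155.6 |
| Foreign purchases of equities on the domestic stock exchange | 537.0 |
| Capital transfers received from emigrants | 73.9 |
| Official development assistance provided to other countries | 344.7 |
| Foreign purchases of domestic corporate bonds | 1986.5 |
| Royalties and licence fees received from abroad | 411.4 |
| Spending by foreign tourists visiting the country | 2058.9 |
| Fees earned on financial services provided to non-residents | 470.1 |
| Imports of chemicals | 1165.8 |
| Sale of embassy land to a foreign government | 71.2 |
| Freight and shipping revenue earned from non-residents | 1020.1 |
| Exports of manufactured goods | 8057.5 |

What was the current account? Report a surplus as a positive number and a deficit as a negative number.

6545.6

Goods: -929.6 - 1165.8 - 1616.3 + 8057.5 = 4345.8
Services: 1020.1 - 642.6 - 656.2 + 411.4 + 2058.9 + 470.1 = 2661.7
Primary income: 155.6 - 765.9 = -610.3
Secondary income: 493.1 - 344.7 = 148.4
Current account = 4345.8 + 2661.7 + (-610.3) + 148.4 = 6545.6
(Excluded from the current account — capital account: debt forgiveness received from foreign official creditors 261.4, capital transfers received from emigrants 73.9, sale of embassy land to a foreign government 71.2; financial account: increase in resident deposits held at foreign banks 631.1, foreign purchases of equities on the domestic stock exchange 537.0, foreign purchases of domestic corporate bonds 1986.5.)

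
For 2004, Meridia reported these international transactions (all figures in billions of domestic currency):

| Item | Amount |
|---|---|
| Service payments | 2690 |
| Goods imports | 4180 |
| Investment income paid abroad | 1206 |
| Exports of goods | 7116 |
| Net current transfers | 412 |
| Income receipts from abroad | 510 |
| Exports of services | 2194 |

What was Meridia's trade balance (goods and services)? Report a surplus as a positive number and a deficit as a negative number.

2440

Goods balance = 7116 - 4180 = 2936
Services balance = 2194 - 2690 = -496
Trade balance (goods + services) = 2936 + (-496) = 2440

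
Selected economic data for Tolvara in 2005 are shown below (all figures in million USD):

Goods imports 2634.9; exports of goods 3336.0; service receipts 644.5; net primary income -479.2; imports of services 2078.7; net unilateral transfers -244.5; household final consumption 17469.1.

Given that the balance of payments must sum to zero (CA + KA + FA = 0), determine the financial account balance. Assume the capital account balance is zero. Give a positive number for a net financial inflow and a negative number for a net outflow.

Goods balance = 3336.0 - 2634.9 = 701.1
Services balance = 644.5 - 2078.7 = -1434.2
Trade balance (goods + services) = 701.1 + (-1434.2) = -733.1
Net primary income = -479.2
Net secondary income = -244.5
Current account = -733.1 + (-479.2) + (-244.5) = -1456.8
Financial account = -(-1456.8) = 1456.8

1456.8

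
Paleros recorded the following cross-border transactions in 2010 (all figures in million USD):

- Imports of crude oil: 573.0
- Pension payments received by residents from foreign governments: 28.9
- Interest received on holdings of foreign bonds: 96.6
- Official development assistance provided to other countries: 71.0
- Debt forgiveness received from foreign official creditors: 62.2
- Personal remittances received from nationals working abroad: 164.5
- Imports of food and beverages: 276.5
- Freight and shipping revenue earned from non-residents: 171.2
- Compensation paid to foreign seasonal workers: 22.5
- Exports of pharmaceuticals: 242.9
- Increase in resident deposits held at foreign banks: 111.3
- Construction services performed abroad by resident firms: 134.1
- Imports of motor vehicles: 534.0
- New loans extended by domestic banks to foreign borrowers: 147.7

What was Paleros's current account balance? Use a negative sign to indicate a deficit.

-638.8

Goods: 242.9 - 534.0 - 276.5 - 573.0 = -1140.6
Services: 171.2 + 134.1 = 305.3
Primary income: -22.5 + 96.6 = 74.1
Secondary income: 28.9 - 71.0 + 164.5 = 122.4
Current account = (-1140.6) + 305.3 + 74.1 + 122.4 = -638.8
(Excluded from the current account — capital account: debt forgiveness received from foreign official creditors 62.2; financial account: increase in resident deposits held at foreign banks 111.3, new loans extended by domestic banks to foreign borrowers 147.7.)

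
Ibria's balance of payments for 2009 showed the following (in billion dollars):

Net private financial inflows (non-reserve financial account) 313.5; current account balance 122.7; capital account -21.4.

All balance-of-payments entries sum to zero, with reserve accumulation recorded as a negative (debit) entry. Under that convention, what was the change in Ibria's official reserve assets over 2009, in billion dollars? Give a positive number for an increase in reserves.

Official reserve transactions balance = -(122.7 + (-21.4) + 313.5) = -414.8
An accumulation of reserves is recorded as a debit (negative entry), so the change in the stock of reserves is the negative of that balance.
Change in official reserves = -(-414.8) = 414.8

414.8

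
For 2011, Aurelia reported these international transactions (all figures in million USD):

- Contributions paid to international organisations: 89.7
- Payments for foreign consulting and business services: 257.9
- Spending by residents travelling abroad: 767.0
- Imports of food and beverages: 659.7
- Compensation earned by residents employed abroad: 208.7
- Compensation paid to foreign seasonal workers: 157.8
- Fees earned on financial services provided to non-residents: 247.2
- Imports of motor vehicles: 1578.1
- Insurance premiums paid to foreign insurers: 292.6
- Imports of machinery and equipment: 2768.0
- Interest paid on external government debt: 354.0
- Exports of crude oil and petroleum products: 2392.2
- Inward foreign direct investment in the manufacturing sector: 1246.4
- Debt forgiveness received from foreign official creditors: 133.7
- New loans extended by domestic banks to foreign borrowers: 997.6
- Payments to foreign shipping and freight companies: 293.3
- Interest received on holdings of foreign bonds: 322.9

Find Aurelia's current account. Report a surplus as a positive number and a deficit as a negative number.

-4047.1

Goods: -2768.0 - 659.7 + 2392.2 - 1578.1 = -2613.6
Services: -293.3 - 292.6 - 257.9 + 247.2 - 767.0 = -1363.6
Primary income: -354.0 + 208.7 + 322.9 - 157.8 = 19.8
Secondary income: -89.7
Current account = (-2613.6) + (-1363.6) + 19.8 + (-89.7) = -4047.1
(Excluded from the current account — financial account: inward foreign direct investment in the manufacturing sector 1246.4, new loans extended by domestic banks to foreign borrowers 997.6; capital account: debt forgiveness received from foreign official creditors 133.7.)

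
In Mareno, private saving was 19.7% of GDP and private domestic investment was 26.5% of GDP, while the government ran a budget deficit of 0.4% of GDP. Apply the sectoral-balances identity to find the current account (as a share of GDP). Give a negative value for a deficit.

-7.2

By the sectoral-balances identity, CA = (S_private - I) + (T - G).
Private balance = 19.7 - 26.5 = -6.8
Government balance (T - G) = -0.4
CA = -6.8 + (-0.4) = -7.2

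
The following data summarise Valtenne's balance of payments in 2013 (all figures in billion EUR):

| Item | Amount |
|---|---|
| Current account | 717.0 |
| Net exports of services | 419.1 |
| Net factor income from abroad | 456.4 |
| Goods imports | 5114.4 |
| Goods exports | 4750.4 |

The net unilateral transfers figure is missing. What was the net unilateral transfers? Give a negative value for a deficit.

Current account = goods balance + services balance + net primary income + net secondary income
Sum of the known components = 511.5
Net unilateral transfers = CA - (known components) = 717.0 - 511.5 = 205.5

205.5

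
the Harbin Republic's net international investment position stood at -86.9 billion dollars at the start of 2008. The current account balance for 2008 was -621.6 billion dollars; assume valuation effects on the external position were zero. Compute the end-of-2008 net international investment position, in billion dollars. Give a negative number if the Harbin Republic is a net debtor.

-708.5

With no valuation effects, change in NIIP = current account = -621.6
End-of-year NIIP = -86.9 + (-621.6) = -708.5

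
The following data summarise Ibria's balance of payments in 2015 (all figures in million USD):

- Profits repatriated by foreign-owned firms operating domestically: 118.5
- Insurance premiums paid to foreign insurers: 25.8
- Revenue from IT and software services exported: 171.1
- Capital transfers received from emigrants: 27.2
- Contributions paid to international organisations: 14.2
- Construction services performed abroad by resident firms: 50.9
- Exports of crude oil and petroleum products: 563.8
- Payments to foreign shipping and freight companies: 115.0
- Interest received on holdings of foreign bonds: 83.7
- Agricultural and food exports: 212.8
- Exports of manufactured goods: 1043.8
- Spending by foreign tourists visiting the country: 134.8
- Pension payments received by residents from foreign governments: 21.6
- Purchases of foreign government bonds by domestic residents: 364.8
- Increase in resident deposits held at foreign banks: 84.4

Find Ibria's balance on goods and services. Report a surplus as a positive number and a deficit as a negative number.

Goods: 563.8 + 212.8 + 1043.8 = 1820.4
Services: 134.8 + 171.1 - 25.8 - 115.0 + 50.9 = 216.0
Trade balance = 1820.4 + 216.0 = 2036.4
(Excluded from the trade balance — primary income: profits repatriated by foreign-owned firms operating domestically 118.5, interest received on holdings of foreign bonds 83.7; capital account: capital transfers received from emigrants 27.2; secondary income: contributions paid to international organisations 14.2, pension payments received by residents from foreign governments 21.6; financial account: purchases of foreign government bonds by domestic residents 364.8, increase in resident deposits held at foreign banks 84.4.)

2036.4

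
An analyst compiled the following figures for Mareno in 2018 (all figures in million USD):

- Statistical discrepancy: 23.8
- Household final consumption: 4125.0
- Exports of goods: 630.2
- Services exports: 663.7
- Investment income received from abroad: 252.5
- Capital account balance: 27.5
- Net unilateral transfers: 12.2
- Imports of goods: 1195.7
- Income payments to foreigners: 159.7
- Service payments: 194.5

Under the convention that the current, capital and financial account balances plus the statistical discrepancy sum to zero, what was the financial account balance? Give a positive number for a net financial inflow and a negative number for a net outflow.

Goods balance = 630.2 - 1195.7 = -565.5
Services balance = 663.7 - 194.5 = 469.2
Trade balance (goods + services) = -565.5 + 469.2 = -96.3
Net primary income = 252.5 - 159.7 = 92.8
Net secondary income = 12.2
Current account = -96.3 + 92.8 + 12.2 = 8.7
Financial account = -(8.7 + 27.5 + 23.8) = -60.0

-60.0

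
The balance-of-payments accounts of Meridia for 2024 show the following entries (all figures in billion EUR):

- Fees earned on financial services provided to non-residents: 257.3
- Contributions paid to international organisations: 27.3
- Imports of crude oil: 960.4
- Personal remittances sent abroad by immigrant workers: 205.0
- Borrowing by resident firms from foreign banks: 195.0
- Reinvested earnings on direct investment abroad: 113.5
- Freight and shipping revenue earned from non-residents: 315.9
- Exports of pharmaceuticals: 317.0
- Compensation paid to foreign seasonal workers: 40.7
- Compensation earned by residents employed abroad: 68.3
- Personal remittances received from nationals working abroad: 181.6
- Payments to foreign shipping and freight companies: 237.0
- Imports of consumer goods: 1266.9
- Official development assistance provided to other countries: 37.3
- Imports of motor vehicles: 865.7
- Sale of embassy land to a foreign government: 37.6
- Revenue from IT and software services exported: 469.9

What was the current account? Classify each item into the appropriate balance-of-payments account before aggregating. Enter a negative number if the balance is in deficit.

-1916.8

Goods: -960.4 - 1266.9 + 317.0 - 865.7 = -2776.0
Services: 315.9 + 257.3 + 469.9 - 237.0 = 806.1
Primary income: -40.7 + 113.5 + 68.3 = 141.1
Secondary income: -27.3 - 37.3 + 181.6 - 205.0 = -88.0
Current account = (-2776.0) + 806.1 + 141.1 + (-88.0) = -1916.8
(Excluded from the current account — financial account: borrowing by resident firms from foreign banks 195.0; capital account: sale of embassy land to a foreign government 37.6.)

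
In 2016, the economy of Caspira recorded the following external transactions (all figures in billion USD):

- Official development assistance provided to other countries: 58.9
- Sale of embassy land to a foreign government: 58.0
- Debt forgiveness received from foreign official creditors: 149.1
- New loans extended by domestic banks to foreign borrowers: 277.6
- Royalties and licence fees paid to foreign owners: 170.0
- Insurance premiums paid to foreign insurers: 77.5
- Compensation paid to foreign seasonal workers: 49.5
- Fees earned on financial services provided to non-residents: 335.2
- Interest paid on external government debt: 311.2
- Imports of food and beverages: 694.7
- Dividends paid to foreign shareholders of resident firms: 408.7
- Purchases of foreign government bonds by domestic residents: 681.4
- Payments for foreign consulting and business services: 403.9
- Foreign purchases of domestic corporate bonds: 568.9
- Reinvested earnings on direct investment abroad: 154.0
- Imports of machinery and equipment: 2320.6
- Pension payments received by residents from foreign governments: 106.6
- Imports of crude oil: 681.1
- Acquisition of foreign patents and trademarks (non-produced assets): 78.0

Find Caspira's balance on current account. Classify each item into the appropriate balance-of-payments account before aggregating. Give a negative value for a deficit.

-4580.3

Goods: -681.1 - 694.7 - 2320.6 = -3696.4
Services: -170.0 - 403.9 + 335.2 - 77.5 = -316.2
Primary income: 154.0 - 49.5 - 311.2 - 408.7 = -615.4
Secondary income: 106.6 - 58.9 = 47.7
Current account = (-3696.4) + (-316.2) + (-615.4) + 47.7 = -4580.3
(Excluded from the current account — capital account: sale of embassy land to a foreign government 58.0, debt forgiveness received from foreign official creditors 149.1, acquisition of foreign patents and trademarks (non-produced assets) 78.0; financial account: new loans extended by domestic banks to foreign borrowers 277.6, purchases of foreign government bonds by domestic residents 681.4, foreign purchases of domestic corporate bonds 568.9.)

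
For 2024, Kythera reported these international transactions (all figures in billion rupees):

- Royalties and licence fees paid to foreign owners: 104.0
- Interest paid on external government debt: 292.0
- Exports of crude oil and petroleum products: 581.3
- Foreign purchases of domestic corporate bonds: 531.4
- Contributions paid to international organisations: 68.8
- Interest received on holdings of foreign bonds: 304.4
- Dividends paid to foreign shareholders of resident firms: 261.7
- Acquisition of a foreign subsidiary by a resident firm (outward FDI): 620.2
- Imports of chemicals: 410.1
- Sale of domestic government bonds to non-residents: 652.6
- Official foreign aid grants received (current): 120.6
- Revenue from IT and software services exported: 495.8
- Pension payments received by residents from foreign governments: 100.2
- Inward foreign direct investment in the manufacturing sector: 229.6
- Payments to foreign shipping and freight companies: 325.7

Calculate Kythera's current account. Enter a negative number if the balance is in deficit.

140.0

Goods: -410.1 + 581.3 = 171.2
Services: 495.8 - 325.7 - 104.0 = 66.1
Primary income: -261.7 - 292.0 + 304.4 = -249.3
Secondary income: 120.6 - 68.8 + 100.2 = 152.0
Current account = 171.2 + 66.1 + (-249.3) + 152.0 = 140.0
(Excluded from the current account — financial account: foreign purchases of domestic corporate bonds 531.4, acquisition of a foreign subsidiary by a resident firm (outward FDI) 620.2, sale of domestic government bonds to non-residents 652.6, inward foreign direct investment in the manufacturing sector 229.6.)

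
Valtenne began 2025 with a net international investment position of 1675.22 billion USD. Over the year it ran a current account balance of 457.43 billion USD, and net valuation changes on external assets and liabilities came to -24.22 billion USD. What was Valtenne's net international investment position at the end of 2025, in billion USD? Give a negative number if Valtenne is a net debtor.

2108.43

Change in NIIP = current account + net valuation change = 457.43 + (-24.22) = 433.21
End-of-year NIIP = 1675.22 + 433.21 = 2108.43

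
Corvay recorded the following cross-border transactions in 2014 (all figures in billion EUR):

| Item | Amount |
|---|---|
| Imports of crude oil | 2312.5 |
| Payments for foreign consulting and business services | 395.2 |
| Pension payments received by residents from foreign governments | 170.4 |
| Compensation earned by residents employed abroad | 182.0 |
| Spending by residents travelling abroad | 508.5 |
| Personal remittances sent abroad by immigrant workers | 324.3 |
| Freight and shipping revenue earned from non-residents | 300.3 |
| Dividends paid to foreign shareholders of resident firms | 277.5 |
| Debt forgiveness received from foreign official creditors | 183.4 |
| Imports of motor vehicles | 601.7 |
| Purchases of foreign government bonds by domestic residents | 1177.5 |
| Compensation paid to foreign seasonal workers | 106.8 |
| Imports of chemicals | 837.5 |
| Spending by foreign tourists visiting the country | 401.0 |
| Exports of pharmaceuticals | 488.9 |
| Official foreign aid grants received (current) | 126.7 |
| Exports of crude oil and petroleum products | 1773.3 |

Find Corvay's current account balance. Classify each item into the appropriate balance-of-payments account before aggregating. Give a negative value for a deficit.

Goods: -837.5 + 488.9 - 2312.5 - 601.7 + 1773.3 = -1489.5
Services: 300.3 + 401.0 - 508.5 - 395.2 = -202.4
Primary income: -277.5 - 106.8 + 182.0 = -202.3
Secondary income: -324.3 + 170.4 + 126.7 = -27.2
Current account = (-1489.5) + (-202.4) + (-202.3) + (-27.2) = -1921.4
(Excluded from the current account — capital account: debt forgiveness received from foreign official creditors 183.4; financial account: purchases of foreign government bonds by domestic residents 1177.5.)

-1921.4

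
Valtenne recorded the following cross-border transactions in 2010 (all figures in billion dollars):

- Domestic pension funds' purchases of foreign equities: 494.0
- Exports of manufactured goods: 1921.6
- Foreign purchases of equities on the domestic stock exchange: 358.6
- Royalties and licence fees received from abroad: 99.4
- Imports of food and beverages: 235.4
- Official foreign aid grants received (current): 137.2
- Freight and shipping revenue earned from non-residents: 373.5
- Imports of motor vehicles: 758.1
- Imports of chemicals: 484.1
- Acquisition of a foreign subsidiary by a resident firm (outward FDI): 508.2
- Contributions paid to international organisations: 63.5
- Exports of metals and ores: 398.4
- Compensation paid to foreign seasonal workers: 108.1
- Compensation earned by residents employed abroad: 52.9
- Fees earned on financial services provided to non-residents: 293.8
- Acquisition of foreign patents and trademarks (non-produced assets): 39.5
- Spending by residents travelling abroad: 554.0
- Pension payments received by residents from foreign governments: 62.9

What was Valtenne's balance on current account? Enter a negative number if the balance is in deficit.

Goods: 1921.6 - 484.1 - 235.4 - 758.1 + 398.4 = 842.4
Services: -554.0 + 373.5 + 293.8 + 99.4 = 212.7
Primary income: 52.9 - 108.1 = -55.2
Secondary income: 137.2 + 62.9 - 63.5 = 136.6
Current account = 842.4 + 212.7 + (-55.2) + 136.6 = 1136.5
(Excluded from the current account — financial account: domestic pension funds' purchases of foreign equities 494.0, foreign purchases of equities on the domestic stock exchange 358.6, acquisition of a foreign subsidiary by a resident firm (outward FDI) 508.2; capital account: acquisition of foreign patents and trademarks (non-produced assets) 39.5.)

1136.5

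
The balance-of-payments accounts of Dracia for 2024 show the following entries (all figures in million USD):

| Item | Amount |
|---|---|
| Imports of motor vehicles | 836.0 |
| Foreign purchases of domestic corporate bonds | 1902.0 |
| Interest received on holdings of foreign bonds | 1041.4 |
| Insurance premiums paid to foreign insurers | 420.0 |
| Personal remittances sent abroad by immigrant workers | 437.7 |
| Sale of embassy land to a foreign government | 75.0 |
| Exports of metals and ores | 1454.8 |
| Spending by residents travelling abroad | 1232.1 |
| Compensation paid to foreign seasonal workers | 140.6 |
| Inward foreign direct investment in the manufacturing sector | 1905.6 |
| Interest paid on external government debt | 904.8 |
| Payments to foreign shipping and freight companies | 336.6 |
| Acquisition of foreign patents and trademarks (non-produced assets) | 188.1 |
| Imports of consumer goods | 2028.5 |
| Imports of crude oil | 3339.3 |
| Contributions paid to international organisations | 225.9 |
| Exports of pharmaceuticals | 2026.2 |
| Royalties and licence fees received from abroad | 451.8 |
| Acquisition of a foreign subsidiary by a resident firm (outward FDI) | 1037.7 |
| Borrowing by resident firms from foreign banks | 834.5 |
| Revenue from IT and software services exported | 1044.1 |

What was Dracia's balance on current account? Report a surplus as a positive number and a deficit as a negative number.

-3883.2

Goods: 2026.2 - 3339.3 - 2028.5 - 836.0 + 1454.8 = -2722.8
Services: -336.6 - 1232.1 + 1044.1 - 420.0 + 451.8 = -492.8
Primary income: -140.6 + 1041.4 - 904.8 = -4.0
Secondary income: -437.7 - 225.9 = -663.6
Current account = (-2722.8) + (-492.8) + (-4.0) + (-663.6) = -3883.2
(Excluded from the current account — financial account: foreign purchases of domestic corporate bonds 1902.0, inward foreign direct investment in the manufacturing sector 1905.6, acquisition of a foreign subsidiary by a resident firm (outward FDI) 1037.7, borrowing by resident firms from foreign banks 834.5; capital account: sale of embassy land to a foreign government 75.0, acquisition of foreign patents and trademarks (non-produced assets) 188.1.)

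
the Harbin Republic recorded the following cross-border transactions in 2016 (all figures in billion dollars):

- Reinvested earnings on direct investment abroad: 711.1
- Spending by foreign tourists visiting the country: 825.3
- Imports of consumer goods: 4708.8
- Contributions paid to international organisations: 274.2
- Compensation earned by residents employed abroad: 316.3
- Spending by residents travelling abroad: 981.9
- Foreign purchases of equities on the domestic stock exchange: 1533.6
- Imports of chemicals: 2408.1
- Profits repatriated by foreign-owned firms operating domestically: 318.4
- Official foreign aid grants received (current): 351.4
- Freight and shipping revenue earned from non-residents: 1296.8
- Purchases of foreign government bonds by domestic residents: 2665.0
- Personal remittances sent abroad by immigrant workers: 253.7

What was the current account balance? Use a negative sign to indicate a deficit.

Goods: -4708.8 - 2408.1 = -7116.9
Services: -981.9 + 1296.8 + 825.3 = 1140.2
Primary income: 316.3 - 318.4 + 711.1 = 709.0
Secondary income: -253.7 + 351.4 - 274.2 = -176.5
Current account = (-7116.9) + 1140.2 + 709.0 + (-176.5) = -5444.2
(Excluded from the current account — financial account: foreign purchases of equities on the domestic stock exchange 1533.6, purchases of foreign government bonds by domestic residents 2665.0.)

-5444.2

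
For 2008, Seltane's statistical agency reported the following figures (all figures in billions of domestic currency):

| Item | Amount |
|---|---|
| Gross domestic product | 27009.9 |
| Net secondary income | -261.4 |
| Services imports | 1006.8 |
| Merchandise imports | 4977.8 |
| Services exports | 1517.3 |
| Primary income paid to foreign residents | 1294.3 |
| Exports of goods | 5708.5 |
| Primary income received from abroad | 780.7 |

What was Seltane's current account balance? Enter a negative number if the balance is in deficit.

Goods balance = 5708.5 - 4977.8 = 730.7
Services balance = 1517.3 - 1006.8 = 510.5
Trade balance (goods + services) = 730.7 + 510.5 = 1241.2
Net primary income = 780.7 - 1294.3 = -513.6
Net secondary income = -261.4
Current account = 1241.2 + (-513.6) + (-261.4) = 466.2

466.2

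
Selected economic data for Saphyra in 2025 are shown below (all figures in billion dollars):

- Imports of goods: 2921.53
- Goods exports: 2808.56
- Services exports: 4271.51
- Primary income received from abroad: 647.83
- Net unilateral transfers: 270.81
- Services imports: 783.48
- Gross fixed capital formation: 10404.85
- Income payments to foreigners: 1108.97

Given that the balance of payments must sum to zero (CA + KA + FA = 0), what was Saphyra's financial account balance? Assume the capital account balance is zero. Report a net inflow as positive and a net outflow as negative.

-3184.73

Goods balance = 2808.56 - 2921.53 = -112.97
Services balance = 4271.51 - 783.48 = 3488.03
Trade balance (goods + services) = -112.97 + 3488.03 = 3375.06
Net primary income = 647.83 - 1108.97 = -461.14
Net secondary income = 270.81
Current account = 3375.06 + (-461.14) + 270.81 = 3184.73
Financial account = -(3184.73) = -3184.73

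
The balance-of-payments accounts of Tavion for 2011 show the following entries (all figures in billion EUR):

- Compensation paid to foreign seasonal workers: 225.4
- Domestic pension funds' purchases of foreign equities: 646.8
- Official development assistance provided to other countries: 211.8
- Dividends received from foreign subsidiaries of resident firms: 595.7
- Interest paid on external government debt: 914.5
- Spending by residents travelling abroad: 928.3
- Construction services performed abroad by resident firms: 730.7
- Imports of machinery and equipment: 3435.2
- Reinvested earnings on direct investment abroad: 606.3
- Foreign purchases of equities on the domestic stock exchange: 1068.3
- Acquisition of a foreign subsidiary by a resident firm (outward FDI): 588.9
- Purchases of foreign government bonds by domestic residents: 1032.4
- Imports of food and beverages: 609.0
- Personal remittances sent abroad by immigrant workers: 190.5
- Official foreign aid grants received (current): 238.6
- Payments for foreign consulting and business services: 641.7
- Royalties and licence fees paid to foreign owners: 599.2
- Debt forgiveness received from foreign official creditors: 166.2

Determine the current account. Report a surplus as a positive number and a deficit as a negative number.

Goods: -609.0 - 3435.2 = -4044.2
Services: -641.7 + 730.7 - 928.3 - 599.2 = -1438.5
Primary income: 606.3 - 225.4 + 595.7 - 914.5 = 62.1
Secondary income: -211.8 - 190.5 + 238.6 = -163.7
Current account = (-4044.2) + (-1438.5) + 62.1 + (-163.7) = -5584.3
(Excluded from the current account — financial account: domestic pension funds' purchases of foreign equities 646.8, foreign purchases of equities on the domestic stock exchange 1068.3, acquisition of a foreign subsidiary by a resident firm (outward FDI) 588.9, purchases of foreign government bonds by domestic residents 1032.4; capital account: debt forgiveness received from foreign official creditors 166.2.)

-5584.3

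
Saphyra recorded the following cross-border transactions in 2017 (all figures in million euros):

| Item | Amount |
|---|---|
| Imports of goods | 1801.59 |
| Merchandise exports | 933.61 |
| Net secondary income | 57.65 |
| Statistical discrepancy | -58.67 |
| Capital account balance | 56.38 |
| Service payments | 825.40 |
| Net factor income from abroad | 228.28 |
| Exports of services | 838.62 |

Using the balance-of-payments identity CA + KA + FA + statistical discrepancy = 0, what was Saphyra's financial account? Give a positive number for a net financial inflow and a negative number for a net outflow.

Goods balance = 933.61 - 1801.59 = -867.98
Services balance = 838.62 - 825.40 = 13.22
Trade balance (goods + services) = -867.98 + 13.22 = -854.76
Net primary income = 228.28
Net secondary income = 57.65
Current account = -854.76 + 228.28 + 57.65 = -568.83
Financial account = -(-568.83 + 56.38 + (-58.67)) = 571.12

571.12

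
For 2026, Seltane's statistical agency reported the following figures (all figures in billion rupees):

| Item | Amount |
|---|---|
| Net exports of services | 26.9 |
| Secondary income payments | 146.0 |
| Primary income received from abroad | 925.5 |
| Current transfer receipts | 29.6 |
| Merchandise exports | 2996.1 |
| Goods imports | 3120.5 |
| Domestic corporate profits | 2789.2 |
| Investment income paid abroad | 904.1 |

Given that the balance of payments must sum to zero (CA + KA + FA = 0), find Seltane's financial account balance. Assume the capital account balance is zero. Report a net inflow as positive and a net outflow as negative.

Goods balance = 2996.1 - 3120.5 = -124.4
Services balance = 26.9
Trade balance (goods + services) = -124.4 + 26.9 = -97.5
Net primary income = 925.5 - 904.1 = 21.4
Net secondary income = 29.6 - 146.0 = -116.4
Current account = -97.5 + 21.4 + (-116.4) = -192.5
Financial account = -(-192.5) = 192.5

192.5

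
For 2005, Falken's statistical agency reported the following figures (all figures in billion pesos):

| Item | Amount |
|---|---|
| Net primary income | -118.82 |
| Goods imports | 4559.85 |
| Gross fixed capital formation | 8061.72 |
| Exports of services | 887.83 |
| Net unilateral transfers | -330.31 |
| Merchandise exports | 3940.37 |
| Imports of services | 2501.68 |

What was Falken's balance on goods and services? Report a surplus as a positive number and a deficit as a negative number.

Goods balance = 3940.37 - 4559.85 = -619.48
Services balance = 887.83 - 2501.68 = -1613.85
Trade balance (goods + services) = -619.48 + (-1613.85) = -2233.33

-2233.33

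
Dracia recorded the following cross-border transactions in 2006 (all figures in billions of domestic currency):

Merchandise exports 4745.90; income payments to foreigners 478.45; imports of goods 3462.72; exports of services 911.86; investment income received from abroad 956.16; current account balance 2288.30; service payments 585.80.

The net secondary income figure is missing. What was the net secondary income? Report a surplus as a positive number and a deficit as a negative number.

201.35

Current account = goods balance + services balance + net primary income + net secondary income
Sum of the known components = 2086.95
Net secondary income = CA - (known components) = 2288.30 - 2086.95 = 201.35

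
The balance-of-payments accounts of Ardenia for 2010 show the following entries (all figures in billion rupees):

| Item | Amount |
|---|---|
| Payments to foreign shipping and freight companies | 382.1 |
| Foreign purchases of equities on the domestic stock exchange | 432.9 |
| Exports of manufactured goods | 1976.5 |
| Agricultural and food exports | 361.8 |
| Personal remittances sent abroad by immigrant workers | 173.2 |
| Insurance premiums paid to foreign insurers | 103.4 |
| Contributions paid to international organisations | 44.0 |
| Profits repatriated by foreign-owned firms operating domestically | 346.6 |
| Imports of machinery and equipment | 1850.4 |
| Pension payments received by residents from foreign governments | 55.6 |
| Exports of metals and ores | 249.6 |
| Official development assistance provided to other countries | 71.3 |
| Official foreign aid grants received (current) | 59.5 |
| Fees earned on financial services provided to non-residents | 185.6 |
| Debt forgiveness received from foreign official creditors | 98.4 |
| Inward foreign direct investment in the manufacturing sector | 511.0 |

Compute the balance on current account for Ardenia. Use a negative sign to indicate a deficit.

Goods: 1976.5 + 249.6 - 1850.4 + 361.8 = 737.5
Services: -382.1 - 103.4 + 185.6 = -299.9
Primary income: -346.6
Secondary income: 59.5 - 44.0 - 71.3 - 173.2 + 55.6 = -173.4
Current account = 737.5 + (-299.9) + (-346.6) + (-173.4) = -82.4
(Excluded from the current account — financial account: foreign purchases of equities on the domestic stock exchange 432.9, inward foreign direct investment in the manufacturing sector 511.0; capital account: debt forgiveness received from foreign official creditors 98.4.)

-82.4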